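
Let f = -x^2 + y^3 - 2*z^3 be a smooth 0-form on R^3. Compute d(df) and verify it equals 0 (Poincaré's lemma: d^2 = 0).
d(df) = 0

Step 1: df = sum_i (∂f/∂x_i) dx_i = (-2*x) dx + (3*y^2) dy + (-6*z^2) dz.
Step 2: Apply d again. Using the 1-form formula, the coefficient of dx ∧ dy in d(df) is ∂^2 f/∂x ∂y - ∂^2 f/∂y ∂x = (0) - (0) = 0 (equality of mixed partials for smooth f).
Similarly for dx ∧ dz and dy ∧ dz — all coefficients vanish. So d(df) = 0.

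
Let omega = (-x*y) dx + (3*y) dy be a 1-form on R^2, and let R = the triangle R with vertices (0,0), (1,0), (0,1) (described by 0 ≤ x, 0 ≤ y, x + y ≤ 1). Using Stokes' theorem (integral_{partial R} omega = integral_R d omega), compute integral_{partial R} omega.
integral_(partial R) omega = 1/6

Stokes: integral_partial_R omega = integral_R d omega with d omega = (∂Q/∂x - ∂P/∂y) dx ∧ dy.
  ∂Q/∂x = 0
  ∂P/∂y = -x
  integrand = ∂Q/∂x - ∂P/∂y = x.
Integrating over R: integral_0^1 integral_0^{1-x} (x) dy dx = 1/6.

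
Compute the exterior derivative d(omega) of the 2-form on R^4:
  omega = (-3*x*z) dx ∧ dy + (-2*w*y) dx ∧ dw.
d(omega) = (-3*x) dx ∧ dy ∧ dz + (2*w) dx ∧ dy ∧ dw

For a 2-form omega = sum_{i<j} g_{ij} dx_i ∧ dx_j, the exterior derivative is
  d(omega) = sum_{i<j} d(g_{ij}) ∧ dx_i ∧ dx_j = sum_{i<j, k} (∂g_{ij}/∂x_k) dx_k ∧ dx_i ∧ dx_j.
Expand each term, using dx_k ∧ dx_i ∧ dx_j = sgn(permutation) dx_{(a)} ∧ dx_{(b)} ∧ dx_{(c)} with (a < b < c) sorted:
  d(-3*x*z) includes (∂/∂z)(-3*x*z) dz = (-3*x) dz, which multiplied by dx ∧ dy gives (-3*x) dx ∧ dy ∧ dz
  d(-2*w*y) includes (∂/∂y)(-2*w*y) dy = (-2*w) dy, which multiplied by dx ∧ dw gives (2*w) dx ∧ dy ∧ dw
Collecting like 3-forms: d(omega) = (-3*x) dx ∧ dy ∧ dz + (2*w) dx ∧ dy ∧ dw.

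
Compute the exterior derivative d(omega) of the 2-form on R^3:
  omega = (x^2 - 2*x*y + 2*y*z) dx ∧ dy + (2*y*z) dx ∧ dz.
d(omega) = (2*y - 2*z) dx ∧ dy ∧ dz

For a 2-form omega = sum_{i<j} g_{ij} dx_i ∧ dx_j, the exterior derivative is
  d(omega) = sum_{i<j} d(g_{ij}) ∧ dx_i ∧ dx_j = sum_{i<j, k} (∂g_{ij}/∂x_k) dx_k ∧ dx_i ∧ dx_j.
Expand each term, using dx_k ∧ dx_i ∧ dx_j = sgn(permutation) dx_{(a)} ∧ dx_{(b)} ∧ dx_{(c)} with (a < b < c) sorted:
  d(x^2 - 2*x*y + 2*y*z) includes (∂/∂z)(x^2 - 2*x*y + 2*y*z) dz = (2*y) dz, which multiplied by dx ∧ dy gives (2*y) dx ∧ dy ∧ dz
  d(2*y*z) includes (∂/∂y)(2*y*z) dy = (2*z) dy, which multiplied by dx ∧ dz gives (-2*z) dx ∧ dy ∧ dz
Collecting like 3-forms: d(omega) = (2*y - 2*z) dx ∧ dy ∧ dz.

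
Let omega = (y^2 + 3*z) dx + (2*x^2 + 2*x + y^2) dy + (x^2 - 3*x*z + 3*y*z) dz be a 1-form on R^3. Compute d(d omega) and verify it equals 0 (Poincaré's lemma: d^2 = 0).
d(d omega) = 0

Step 1: d omega = sum_{i<j} (∂f_j/∂x_i - ∂f_i/∂x_j) dx_i ∧ dx_j:
  coeff of dx ∧ dy: 4*x - 2*y + 2
  coeff of dx ∧ dz: 2*x - 3*z - 3
  coeff of dy ∧ dz: 3*z
Step 2: Apply d again to each 2-form coefficient. The only possible 3-form in R^3 is dx ∧ dy ∧ dz, with coefficient
  ∂(coeff of dy∧dz)/∂x - ∂(coeff of dx∧dz)/∂y + ∂(coeff of dx∧dy)/∂z
  = ∂/∂x (3*z) - ∂/∂y (2*x - 3*z - 3) + ∂/∂z (4*x - 2*y + 2).
Each of these terms simplifies to sums of mixed partials that cancel in pairs. The result is 0 (by equality of mixed partials for smooth functions — Schwarz / Clairaut).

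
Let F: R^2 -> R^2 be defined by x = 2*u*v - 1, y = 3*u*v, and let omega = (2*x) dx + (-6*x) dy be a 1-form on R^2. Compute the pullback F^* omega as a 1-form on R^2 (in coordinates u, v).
F^* omega = (14*v*(-2*u*v + 1)) du + (14*u*(-2*u*v + 1)) dv

Using F^*(f dg) = (f ∘ F) d(g ∘ F), substitute each coordinate x_i by F_i(u, v) in f_i, and replace dx_i by d F_i = (∂F_i/∂u) du + (∂F_i/∂v) dv.
  For the x component: f_1(F) = 4*u*v - 2; d F_1 = (2*v) du + (2*u) dv
  For the y component: f_2(F) = -12*u*v + 6; d F_2 = (3*v) du + (3*u) dv
Combining and collecting du, dv coefficients:
  coeff of du: 14*v*(-2*u*v + 1)
  coeff of dv: 14*u*(-2*u*v + 1)
F^* omega = (14*v*(-2*u*v + 1)) du + (14*u*(-2*u*v + 1)) dv.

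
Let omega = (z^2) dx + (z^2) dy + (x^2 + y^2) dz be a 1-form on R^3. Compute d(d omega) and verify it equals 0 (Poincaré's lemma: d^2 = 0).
d(d omega) = 0

Step 1: d omega = sum_{i<j} (∂f_j/∂x_i - ∂f_i/∂x_j) dx_i ∧ dx_j:
  coeff of dx ∧ dy: 0
  coeff of dx ∧ dz: 2*x - 2*z
  coeff of dy ∧ dz: 2*y - 2*z
Step 2: Apply d again to each 2-form coefficient. The only possible 3-form in R^3 is dx ∧ dy ∧ dz, with coefficient
  ∂(coeff of dy∧dz)/∂x - ∂(coeff of dx∧dz)/∂y + ∂(coeff of dx∧dy)/∂z
  = ∂/∂x (2*y - 2*z) - ∂/∂y (2*x - 2*z) + ∂/∂z (0).
Each of these terms simplifies to sums of mixed partials that cancel in pairs. The result is 0 (by equality of mixed partials for smooth functions — Schwarz / Clairaut).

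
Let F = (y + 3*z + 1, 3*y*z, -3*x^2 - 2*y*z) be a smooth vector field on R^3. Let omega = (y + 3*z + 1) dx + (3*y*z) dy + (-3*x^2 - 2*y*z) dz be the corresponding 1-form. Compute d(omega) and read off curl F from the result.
d(omega) = (-3*y - 2*z) dy ∧ dz + (6*x + 3) dz ∧ dx + (-1) dx ∧ dy; curl F = (-3*y - 2*z, 6*x + 3, -1)

d omega = sum_{i<j} (∂f_j/∂x_i - ∂f_i/∂x_j) dx_i ∧ dx_j. Under the identification (dy ∧ dz, dz ∧ dx, dx ∧ dy) ↔ (e_x, e_y, e_z), the coefficients are exactly the components of curl F. Compute:
  ∂R/∂y - ∂Q/∂z = (-2*z) - (3*y) = -3*y - 2*z
  ∂P/∂z - ∂R/∂x = (3) - (-6*x) = 6*x + 3
  ∂Q/∂x - ∂P/∂y = (0) - (1) = -1.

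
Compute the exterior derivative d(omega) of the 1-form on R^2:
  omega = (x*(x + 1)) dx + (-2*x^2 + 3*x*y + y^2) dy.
d(omega) = (-4*x + 3*y) dx ∧ dy

For a 1-form omega = sum_i f_i dx_i, the exterior derivative is
  d(omega) = sum_{i < j} (∂f_j/∂x_i - ∂f_i/∂x_j) dx_i ∧ dx_j.
  coefficient of dx ∧ dy: ∂f_2/∂x - ∂f_1/∂y = ∂(-2*x^2 + 3*x*y + y^2)/∂x - ∂(x*(x + 1))/∂y = -4*x + 3*y
Assembling: d(omega) = (-4*x + 3*y) dx ∧ dy.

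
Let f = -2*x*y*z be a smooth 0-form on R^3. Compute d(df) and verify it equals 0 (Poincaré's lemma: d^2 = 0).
d(df) = 0

Step 1: df = sum_i (∂f/∂x_i) dx_i = (-2*y*z) dx + (-2*x*z) dy + (-2*x*y) dz.
Step 2: Apply d again. Using the 1-form formula, the coefficient of dx ∧ dy in d(df) is ∂^2 f/∂x ∂y - ∂^2 f/∂y ∂x = (-2*z) - (-2*z) = 0 (equality of mixed partials for smooth f).
Similarly for dx ∧ dz and dy ∧ dz — all coefficients vanish. So d(df) = 0.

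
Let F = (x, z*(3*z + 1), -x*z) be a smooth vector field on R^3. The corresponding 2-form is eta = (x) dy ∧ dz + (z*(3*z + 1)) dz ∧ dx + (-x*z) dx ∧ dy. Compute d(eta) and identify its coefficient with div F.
d(eta) = (1 - x) dx ∧ dy ∧ dz; div F = 1 - x

For a 2-form in R^3 of the form above, applying d gives a 3-form with coefficient ∂P/∂x + ∂Q/∂y + ∂R/∂z:
  ∂P/∂x = 1
  ∂Q/∂y = 0
  ∂R/∂z = -x
Sum = 1 - x, which is exactly div F.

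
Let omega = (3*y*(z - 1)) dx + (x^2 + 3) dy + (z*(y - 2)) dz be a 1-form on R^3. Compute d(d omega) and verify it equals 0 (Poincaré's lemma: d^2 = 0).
d(d omega) = 0

Step 1: d omega = sum_{i<j} (∂f_j/∂x_i - ∂f_i/∂x_j) dx_i ∧ dx_j:
  coeff of dx ∧ dy: 2*x - 3*z + 3
  coeff of dx ∧ dz: -3*y
  coeff of dy ∧ dz: z
Step 2: Apply d again to each 2-form coefficient. The only possible 3-form in R^3 is dx ∧ dy ∧ dz, with coefficient
  ∂(coeff of dy∧dz)/∂x - ∂(coeff of dx∧dz)/∂y + ∂(coeff of dx∧dy)/∂z
  = ∂/∂x (z) - ∂/∂y (-3*y) + ∂/∂z (2*x - 3*z + 3).
Each of these terms simplifies to sums of mixed partials that cancel in pairs. The result is 0 (by equality of mixed partials for smooth functions — Schwarz / Clairaut).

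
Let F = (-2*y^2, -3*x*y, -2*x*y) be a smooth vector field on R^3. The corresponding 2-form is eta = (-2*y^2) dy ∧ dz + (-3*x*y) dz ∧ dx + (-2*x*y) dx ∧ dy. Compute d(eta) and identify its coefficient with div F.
d(eta) = (-3*x) dx ∧ dy ∧ dz; div F = -3*x

For a 2-form in R^3 of the form above, applying d gives a 3-form with coefficient ∂P/∂x + ∂Q/∂y + ∂R/∂z:
  ∂P/∂x = 0
  ∂Q/∂y = -3*x
  ∂R/∂z = 0
Sum = -3*x, which is exactly div F.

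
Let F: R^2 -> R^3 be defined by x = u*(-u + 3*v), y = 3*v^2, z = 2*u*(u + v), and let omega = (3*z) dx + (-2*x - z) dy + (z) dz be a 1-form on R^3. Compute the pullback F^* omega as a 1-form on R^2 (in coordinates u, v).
F^* omega = (2*u*(-2*u^2 + 9*u*v + 11*v^2)) du + (2*u*(11*u^2 + 11*u*v - 24*v^2)) dv

Using F^*(f dg) = (f ∘ F) d(g ∘ F), substitute each coordinate x_i by F_i(u, v) in f_i, and replace dx_i by d F_i = (∂F_i/∂u) du + (∂F_i/∂v) dv.
  For the x component: f_1(F) = 6*u*(u + v); d F_1 = (-2*u + 3*v) du + (3*u) dv
  For the y component: f_2(F) = -8*u*v; d F_2 = (0) du + (6*v) dv
  For the z component: f_3(F) = 2*u*(u + v); d F_3 = (4*u + 2*v) du + (2*u) dv
Combining and collecting du, dv coefficients:
  coeff of du: 2*u*(-2*u^2 + 9*u*v + 11*v^2)
  coeff of dv: 2*u*(11*u^2 + 11*u*v - 24*v^2)
F^* omega = (2*u*(-2*u^2 + 9*u*v + 11*v^2)) du + (2*u*(11*u^2 + 11*u*v - 24*v^2)) dv.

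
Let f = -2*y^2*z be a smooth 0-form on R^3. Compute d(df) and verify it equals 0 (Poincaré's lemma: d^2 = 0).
d(df) = 0

Step 1: df = sum_i (∂f/∂x_i) dx_i = (0) dx + (-4*y*z) dy + (-2*y^2) dz.
Step 2: Apply d again. Using the 1-form formula, the coefficient of dx ∧ dy in d(df) is ∂^2 f/∂x ∂y - ∂^2 f/∂y ∂x = (0) - (0) = 0 (equality of mixed partials for smooth f).
Similarly for dx ∧ dz and dy ∧ dz — all coefficients vanish. So d(df) = 0.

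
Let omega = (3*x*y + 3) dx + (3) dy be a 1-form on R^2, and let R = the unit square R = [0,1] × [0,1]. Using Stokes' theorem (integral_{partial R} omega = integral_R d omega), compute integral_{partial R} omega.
integral_(partial R) omega = -3/2

Stokes: integral_partial_R omega = integral_R d omega with d omega = (∂Q/∂x - ∂P/∂y) dx ∧ dy.
  ∂Q/∂x = 0
  ∂P/∂y = 3*x
  integrand = ∂Q/∂x - ∂P/∂y = -3*x.
Integrating over R: integral_0^1 integral_0^1 (-3*x) dx dy = -3/2.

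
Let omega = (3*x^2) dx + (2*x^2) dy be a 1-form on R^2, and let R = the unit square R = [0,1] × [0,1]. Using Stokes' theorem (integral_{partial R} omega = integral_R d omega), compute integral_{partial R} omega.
integral_(partial R) omega = 2

Stokes: integral_partial_R omega = integral_R d omega with d omega = (∂Q/∂x - ∂P/∂y) dx ∧ dy.
  ∂Q/∂x = 4*x
  ∂P/∂y = 0
  integrand = ∂Q/∂x - ∂P/∂y = 4*x.
Integrating over R: integral_0^1 integral_0^1 (4*x) dx dy = 2.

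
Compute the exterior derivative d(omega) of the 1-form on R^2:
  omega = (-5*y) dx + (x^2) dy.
d(omega) = (2*x + 5) dx ∧ dy

For a 1-form omega = sum_i f_i dx_i, the exterior derivative is
  d(omega) = sum_{i < j} (∂f_j/∂x_i - ∂f_i/∂x_j) dx_i ∧ dx_j.
  coefficient of dx ∧ dy: ∂f_2/∂x - ∂f_1/∂y = ∂(x^2)/∂x - ∂(-5*y)/∂y = 2*x + 5
Assembling: d(omega) = (2*x + 5) dx ∧ dy.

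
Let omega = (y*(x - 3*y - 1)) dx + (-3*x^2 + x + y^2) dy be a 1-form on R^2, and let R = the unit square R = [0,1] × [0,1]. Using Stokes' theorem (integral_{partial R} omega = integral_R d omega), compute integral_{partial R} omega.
integral_(partial R) omega = 3/2

Stokes: integral_partial_R omega = integral_R d omega with d omega = (∂Q/∂x - ∂P/∂y) dx ∧ dy.
  ∂Q/∂x = 1 - 6*x
  ∂P/∂y = x - 6*y - 1
  integrand = ∂Q/∂x - ∂P/∂y = -7*x + 6*y + 2.
Integrating over R: integral_0^1 integral_0^1 (-7*x + 6*y + 2) dx dy = 3/2.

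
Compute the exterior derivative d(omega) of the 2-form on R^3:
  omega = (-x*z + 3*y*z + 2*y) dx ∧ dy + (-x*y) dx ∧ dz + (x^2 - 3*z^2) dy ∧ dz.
d(omega) = (2*x + 3*y) dx ∧ dy ∧ dz

For a 2-form omega = sum_{i<j} g_{ij} dx_i ∧ dx_j, the exterior derivative is
  d(omega) = sum_{i<j} d(g_{ij}) ∧ dx_i ∧ dx_j = sum_{i<j, k} (∂g_{ij}/∂x_k) dx_k ∧ dx_i ∧ dx_j.
Expand each term, using dx_k ∧ dx_i ∧ dx_j = sgn(permutation) dx_{(a)} ∧ dx_{(b)} ∧ dx_{(c)} with (a < b < c) sorted:
  d(-x*z + 3*y*z + 2*y) includes (∂/∂z)(-x*z + 3*y*z + 2*y) dz = (-x + 3*y) dz, which multiplied by dx ∧ dy gives (-x + 3*y) dx ∧ dy ∧ dz
  d(-x*y) includes (∂/∂y)(-x*y) dy = (-x) dy, which multiplied by dx ∧ dz gives (x) dx ∧ dy ∧ dz
  d(x^2 - 3*z^2) includes (∂/∂x)(x^2 - 3*z^2) dx = (2*x) dx, which multiplied by dy ∧ dz gives (2*x) dx ∧ dy ∧ dz
Collecting like 3-forms: d(omega) = (2*x + 3*y) dx ∧ dy ∧ dz.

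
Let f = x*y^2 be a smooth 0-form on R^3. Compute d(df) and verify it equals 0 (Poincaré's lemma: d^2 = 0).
d(df) = 0

Step 1: df = sum_i (∂f/∂x_i) dx_i = (y^2) dx + (2*x*y) dy + (0) dz.
Step 2: Apply d again. Using the 1-form formula, the coefficient of dx ∧ dy in d(df) is ∂^2 f/∂x ∂y - ∂^2 f/∂y ∂x = (2*y) - (2*y) = 0 (equality of mixed partials for smooth f).
Similarly for dx ∧ dz and dy ∧ dz — all coefficients vanish. So d(df) = 0.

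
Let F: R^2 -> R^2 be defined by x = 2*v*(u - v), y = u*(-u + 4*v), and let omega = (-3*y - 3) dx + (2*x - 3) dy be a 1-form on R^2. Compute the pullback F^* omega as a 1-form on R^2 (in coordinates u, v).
F^* omega = (-2*u^2*v + 6*u - 16*v^3 - 18*v) du + (6*u^3 - 20*u^2*v + 32*u*v^2 - 18*u + 12*v) dv

Using F^*(f dg) = (f ∘ F) d(g ∘ F), substitute each coordinate x_i by F_i(u, v) in f_i, and replace dx_i by d F_i = (∂F_i/∂u) du + (∂F_i/∂v) dv.
  For the x component: f_1(F) = 3*u^2 - 12*u*v - 3; d F_1 = (2*v) du + (2*u - 4*v) dv
  For the y component: f_2(F) = 4*u*v - 4*v^2 - 3; d F_2 = (-2*u + 4*v) du + (4*u) dv
Combining and collecting du, dv coefficients:
  coeff of du: -2*u^2*v + 6*u - 16*v^3 - 18*v
  coeff of dv: 6*u^3 - 20*u^2*v + 32*u*v^2 - 18*u + 12*v
F^* omega = (-2*u^2*v + 6*u - 16*v^3 - 18*v) du + (6*u^3 - 20*u^2*v + 32*u*v^2 - 18*u + 12*v) dv.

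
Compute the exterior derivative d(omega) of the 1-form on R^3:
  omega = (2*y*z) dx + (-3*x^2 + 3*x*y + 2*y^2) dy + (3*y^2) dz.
d(omega) = (-6*x + 3*y - 2*z) dx ∧ dy + (-2*y) dx ∧ dz + (6*y) dy ∧ dz

For a 1-form omega = sum_i f_i dx_i, the exterior derivative is
  d(omega) = sum_{i < j} (∂f_j/∂x_i - ∂f_i/∂x_j) dx_i ∧ dx_j.
  coefficient of dx ∧ dy: ∂f_2/∂x - ∂f_1/∂y = ∂(-3*x^2 + 3*x*y + 2*y^2)/∂x - ∂(2*y*z)/∂y = -6*x + 3*y - 2*z
  coefficient of dx ∧ dz: ∂f_3/∂x - ∂f_1/∂z = ∂(3*y^2)/∂x - ∂(2*y*z)/∂z = -2*y
  coefficient of dy ∧ dz: ∂f_3/∂y - ∂f_2/∂z = ∂(3*y^2)/∂y - ∂(-3*x^2 + 3*x*y + 2*y^2)/∂z = 6*y
Assembling: d(omega) = (-6*x + 3*y - 2*z) dx ∧ dy + (-2*y) dx ∧ dz + (6*y) dy ∧ dz.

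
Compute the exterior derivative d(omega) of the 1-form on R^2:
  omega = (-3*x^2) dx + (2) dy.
d(omega) = 0

For a 1-form omega = sum_i f_i dx_i, the exterior derivative is
  d(omega) = sum_{i < j} (∂f_j/∂x_i - ∂f_i/∂x_j) dx_i ∧ dx_j.

Assembling: d(omega) = 0.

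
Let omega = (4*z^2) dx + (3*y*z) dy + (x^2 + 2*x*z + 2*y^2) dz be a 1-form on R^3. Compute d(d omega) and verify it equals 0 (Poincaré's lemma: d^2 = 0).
d(d omega) = 0

Step 1: d omega = sum_{i<j} (∂f_j/∂x_i - ∂f_i/∂x_j) dx_i ∧ dx_j:
  coeff of dx ∧ dy: 0
  coeff of dx ∧ dz: 2*x - 6*z
  coeff of dy ∧ dz: y
Step 2: Apply d again to each 2-form coefficient. The only possible 3-form in R^3 is dx ∧ dy ∧ dz, with coefficient
  ∂(coeff of dy∧dz)/∂x - ∂(coeff of dx∧dz)/∂y + ∂(coeff of dx∧dy)/∂z
  = ∂/∂x (y) - ∂/∂y (2*x - 6*z) + ∂/∂z (0).
Each of these terms simplifies to sums of mixed partials that cancel in pairs. The result is 0 (by equality of mixed partials for smooth functions — Schwarz / Clairaut).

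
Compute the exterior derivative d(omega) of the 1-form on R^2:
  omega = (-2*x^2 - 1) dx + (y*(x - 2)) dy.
d(omega) = (y) dx ∧ dy

For a 1-form omega = sum_i f_i dx_i, the exterior derivative is
  d(omega) = sum_{i < j} (∂f_j/∂x_i - ∂f_i/∂x_j) dx_i ∧ dx_j.
  coefficient of dx ∧ dy: ∂f_2/∂x - ∂f_1/∂y = ∂(y*(x - 2))/∂x - ∂(-2*x^2 - 1)/∂y = y
Assembling: d(omega) = (y) dx ∧ dy.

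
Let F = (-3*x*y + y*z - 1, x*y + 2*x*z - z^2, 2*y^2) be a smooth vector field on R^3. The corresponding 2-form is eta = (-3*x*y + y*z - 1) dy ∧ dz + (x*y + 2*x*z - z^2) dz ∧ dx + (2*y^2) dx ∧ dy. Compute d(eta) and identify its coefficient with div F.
d(eta) = (x - 3*y) dx ∧ dy ∧ dz; div F = x - 3*y

For a 2-form in R^3 of the form above, applying d gives a 3-form with coefficient ∂P/∂x + ∂Q/∂y + ∂R/∂z:
  ∂P/∂x = -3*y
  ∂Q/∂y = x
  ∂R/∂z = 0
Sum = x - 3*y, which is exactly div F.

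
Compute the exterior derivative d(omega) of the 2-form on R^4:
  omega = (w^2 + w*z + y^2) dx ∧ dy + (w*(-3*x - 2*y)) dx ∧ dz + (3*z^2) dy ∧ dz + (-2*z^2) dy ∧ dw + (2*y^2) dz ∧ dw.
d(omega) = (3*w) dx ∧ dy ∧ dz + (2*w + z) dx ∧ dy ∧ dw + (-3*x - 2*y) dx ∧ dz ∧ dw + (4*y + 4*z) dy ∧ dz ∧ dw

For a 2-form omega = sum_{i<j} g_{ij} dx_i ∧ dx_j, the exterior derivative is
  d(omega) = sum_{i<j} d(g_{ij}) ∧ dx_i ∧ dx_j = sum_{i<j, k} (∂g_{ij}/∂x_k) dx_k ∧ dx_i ∧ dx_j.
Expand each term, using dx_k ∧ dx_i ∧ dx_j = sgn(permutation) dx_{(a)} ∧ dx_{(b)} ∧ dx_{(c)} with (a < b < c) sorted:
  d(w^2 + w*z + y^2) includes (∂/∂z)(w^2 + w*z + y^2) dz = (w) dz, which multiplied by dx ∧ dy gives (w) dx ∧ dy ∧ dz
  d(w^2 + w*z + y^2) includes (∂/∂w)(w^2 + w*z + y^2) dw = (2*w + z) dw, which multiplied by dx ∧ dy gives (2*w + z) dx ∧ dy ∧ dw
  d(w*(-3*x - 2*y)) includes (∂/∂y)(w*(-3*x - 2*y)) dy = (-2*w) dy, which multiplied by dx ∧ dz gives (2*w) dx ∧ dy ∧ dz
  d(w*(-3*x - 2*y)) includes (∂/∂w)(w*(-3*x - 2*y)) dw = (-3*x - 2*y) dw, which multiplied by dx ∧ dz gives (-3*x - 2*y) dx ∧ dz ∧ dw
  d(-2*z^2) includes (∂/∂z)(-2*z^2) dz = (-4*z) dz, which multiplied by dy ∧ dw gives (4*z) dy ∧ dz ∧ dw
  d(2*y^2) includes (∂/∂y)(2*y^2) dy = (4*y) dy, which multiplied by dz ∧ dw gives (4*y) dy ∧ dz ∧ dw
Collecting like 3-forms: d(omega) = (3*w) dx ∧ dy ∧ dz + (2*w + z) dx ∧ dy ∧ dw + (-3*x - 2*y) dx ∧ dz ∧ dw + (4*y + 4*z) dy ∧ dz ∧ dw.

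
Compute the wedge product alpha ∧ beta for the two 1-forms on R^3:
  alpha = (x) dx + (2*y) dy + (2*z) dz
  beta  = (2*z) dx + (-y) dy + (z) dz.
alpha ∧ beta = (-y*(x + 4*z)) dx ∧ dy + (z*(x - 4*z)) dx ∧ dz + (4*y*z) dy ∧ dz

Distribute the wedge, using dx_i ∧ dx_j = -dx_j ∧ dx_i and dx_i ∧ dx_i = 0. For each pair (i, j) with i < j, the coefficient of dx_i ∧ dx_j in alpha ∧ beta is (alpha_i * beta_j - alpha_j * beta_i). Collecting: alpha ∧ beta = (-y*(x + 4*z)) dx ∧ dy + (z*(x - 4*z)) dx ∧ dz + (4*y*z) dy ∧ dz.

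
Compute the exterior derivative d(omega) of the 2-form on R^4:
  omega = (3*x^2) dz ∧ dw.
d(omega) = (6*x) dx ∧ dz ∧ dw

For a 2-form omega = sum_{i<j} g_{ij} dx_i ∧ dx_j, the exterior derivative is
  d(omega) = sum_{i<j} d(g_{ij}) ∧ dx_i ∧ dx_j = sum_{i<j, k} (∂g_{ij}/∂x_k) dx_k ∧ dx_i ∧ dx_j.
Expand each term, using dx_k ∧ dx_i ∧ dx_j = sgn(permutation) dx_{(a)} ∧ dx_{(b)} ∧ dx_{(c)} with (a < b < c) sorted:
  d(3*x^2) includes (∂/∂x)(3*x^2) dx = (6*x) dx, which multiplied by dz ∧ dw gives (6*x) dx ∧ dz ∧ dw
Collecting like 3-forms: d(omega) = (6*x) dx ∧ dz ∧ dw.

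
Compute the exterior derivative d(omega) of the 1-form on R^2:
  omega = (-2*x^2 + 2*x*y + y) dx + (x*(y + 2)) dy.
d(omega) = (-2*x + y + 1) dx ∧ dy

For a 1-form omega = sum_i f_i dx_i, the exterior derivative is
  d(omega) = sum_{i < j} (∂f_j/∂x_i - ∂f_i/∂x_j) dx_i ∧ dx_j.
  coefficient of dx ∧ dy: ∂f_2/∂x - ∂f_1/∂y = ∂(x*(y + 2))/∂x - ∂(-2*x^2 + 2*x*y + y)/∂y = -2*x + y + 1
Assembling: d(omega) = (-2*x + y + 1) dx ∧ dy.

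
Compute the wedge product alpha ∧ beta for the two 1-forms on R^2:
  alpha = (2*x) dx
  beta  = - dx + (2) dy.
alpha ∧ beta = (4*x) dx ∧ dy

Distribute the wedge, using dx_i ∧ dx_j = -dx_j ∧ dx_i and dx_i ∧ dx_i = 0. For each pair (i, j) with i < j, the coefficient of dx_i ∧ dx_j in alpha ∧ beta is (alpha_i * beta_j - alpha_j * beta_i). Collecting: alpha ∧ beta = (4*x) dx ∧ dy.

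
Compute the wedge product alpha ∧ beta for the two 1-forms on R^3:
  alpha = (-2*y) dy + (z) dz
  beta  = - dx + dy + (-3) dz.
alpha ∧ beta = (-2*y) dx ∧ dy + (6*y - z) dy ∧ dz + (z) dx ∧ dz

Distribute the wedge, using dx_i ∧ dx_j = -dx_j ∧ dx_i and dx_i ∧ dx_i = 0. For each pair (i, j) with i < j, the coefficient of dx_i ∧ dx_j in alpha ∧ beta is (alpha_i * beta_j - alpha_j * beta_i). Collecting: alpha ∧ beta = (-2*y) dx ∧ dy + (6*y - z) dy ∧ dz + (z) dx ∧ dz.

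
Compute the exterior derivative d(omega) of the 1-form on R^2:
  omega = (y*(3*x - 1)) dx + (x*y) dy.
d(omega) = (-3*x + y + 1) dx ∧ dy

For a 1-form omega = sum_i f_i dx_i, the exterior derivative is
  d(omega) = sum_{i < j} (∂f_j/∂x_i - ∂f_i/∂x_j) dx_i ∧ dx_j.
  coefficient of dx ∧ dy: ∂f_2/∂x - ∂f_1/∂y = ∂(x*y)/∂x - ∂(y*(3*x - 1))/∂y = -3*x + y + 1
Assembling: d(omega) = (-3*x + y + 1) dx ∧ dy.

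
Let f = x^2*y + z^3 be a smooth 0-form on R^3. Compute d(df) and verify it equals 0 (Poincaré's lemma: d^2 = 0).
d(df) = 0

Step 1: df = sum_i (∂f/∂x_i) dx_i = (2*x*y) dx + (x^2) dy + (3*z^2) dz.
Step 2: Apply d again. Using the 1-form formula, the coefficient of dx ∧ dy in d(df) is ∂^2 f/∂x ∂y - ∂^2 f/∂y ∂x = (2*x) - (2*x) = 0 (equality of mixed partials for smooth f).
Similarly for dx ∧ dz and dy ∧ dz — all coefficients vanish. So d(df) = 0.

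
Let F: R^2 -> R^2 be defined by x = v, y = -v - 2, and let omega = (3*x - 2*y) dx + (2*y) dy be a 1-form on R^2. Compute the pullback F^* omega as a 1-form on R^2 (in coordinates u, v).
F^* omega = (7*v + 8) dv

Using F^*(f dg) = (f ∘ F) d(g ∘ F), substitute each coordinate x_i by F_i(u, v) in f_i, and replace dx_i by d F_i = (∂F_i/∂u) du + (∂F_i/∂v) dv.
  For the x component: f_1(F) = 5*v + 4; d F_1 = (0) du + (1) dv
  For the y component: f_2(F) = -2*v - 4; d F_2 = (0) du + (-1) dv
Combining and collecting du, dv coefficients:
  coeff of du: 0
  coeff of dv: 7*v + 8
F^* omega = (7*v + 8) dv.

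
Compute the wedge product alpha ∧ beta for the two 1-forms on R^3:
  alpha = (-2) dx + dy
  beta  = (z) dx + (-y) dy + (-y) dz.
alpha ∧ beta = (2*y - z) dx ∧ dy + (2*y) dx ∧ dz + (-y) dy ∧ dz

Distribute the wedge, using dx_i ∧ dx_j = -dx_j ∧ dx_i and dx_i ∧ dx_i = 0. For each pair (i, j) with i < j, the coefficient of dx_i ∧ dx_j in alpha ∧ beta is (alpha_i * beta_j - alpha_j * beta_i). Collecting: alpha ∧ beta = (2*y - z) dx ∧ dy + (2*y) dx ∧ dz + (-y) dy ∧ dz.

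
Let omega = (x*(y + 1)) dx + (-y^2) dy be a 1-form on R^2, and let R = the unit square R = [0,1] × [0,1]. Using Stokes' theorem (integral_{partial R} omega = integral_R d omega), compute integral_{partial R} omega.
integral_(partial R) omega = -1/2

Stokes: integral_partial_R omega = integral_R d omega with d omega = (∂Q/∂x - ∂P/∂y) dx ∧ dy.
  ∂Q/∂x = 0
  ∂P/∂y = x
  integrand = ∂Q/∂x - ∂P/∂y = -x.
Integrating over R: integral_0^1 integral_0^1 (-x) dx dy = -1/2.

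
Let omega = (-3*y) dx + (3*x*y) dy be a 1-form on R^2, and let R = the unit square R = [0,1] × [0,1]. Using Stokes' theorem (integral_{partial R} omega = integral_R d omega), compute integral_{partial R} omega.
integral_(partial R) omega = 9/2

Stokes: integral_partial_R omega = integral_R d omega with d omega = (∂Q/∂x - ∂P/∂y) dx ∧ dy.
  ∂Q/∂x = 3*y
  ∂P/∂y = -3
  integrand = ∂Q/∂x - ∂P/∂y = 3*y + 3.
Integrating over R: integral_0^1 integral_0^1 (3*y + 3) dx dy = 9/2.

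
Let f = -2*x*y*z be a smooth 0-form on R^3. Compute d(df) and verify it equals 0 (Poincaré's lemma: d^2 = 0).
d(df) = 0

Step 1: df = sum_i (∂f/∂x_i) dx_i = (-2*y*z) dx + (-2*x*z) dy + (-2*x*y) dz.
Step 2: Apply d again. Using the 1-form formula, the coefficient of dx ∧ dy in d(df) is ∂^2 f/∂x ∂y - ∂^2 f/∂y ∂x = (-2*z) - (-2*z) = 0 (equality of mixed partials for smooth f).
Similarly for dx ∧ dz and dy ∧ dz — all coefficients vanish. So d(df) = 0.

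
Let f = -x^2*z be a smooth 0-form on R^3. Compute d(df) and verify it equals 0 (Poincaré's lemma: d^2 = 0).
d(df) = 0

Step 1: df = sum_i (∂f/∂x_i) dx_i = (-2*x*z) dx + (0) dy + (-x^2) dz.
Step 2: Apply d again. Using the 1-form formula, the coefficient of dx ∧ dy in d(df) is ∂^2 f/∂x ∂y - ∂^2 f/∂y ∂x = (0) - (0) = 0 (equality of mixed partials for smooth f).
Similarly for dx ∧ dz and dy ∧ dz — all coefficients vanish. So d(df) = 0.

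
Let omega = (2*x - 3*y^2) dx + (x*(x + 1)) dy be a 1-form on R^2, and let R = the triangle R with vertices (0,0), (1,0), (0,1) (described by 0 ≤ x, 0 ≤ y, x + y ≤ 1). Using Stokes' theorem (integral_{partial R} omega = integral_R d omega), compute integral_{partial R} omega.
integral_(partial R) omega = 11/6

Stokes: integral_partial_R omega = integral_R d omega with d omega = (∂Q/∂x - ∂P/∂y) dx ∧ dy.
  ∂Q/∂x = 2*x + 1
  ∂P/∂y = -6*y
  integrand = ∂Q/∂x - ∂P/∂y = 2*x + 6*y + 1.
Integrating over R: integral_0^1 integral_0^{1-x} (2*x + 6*y + 1) dy dx = 11/6.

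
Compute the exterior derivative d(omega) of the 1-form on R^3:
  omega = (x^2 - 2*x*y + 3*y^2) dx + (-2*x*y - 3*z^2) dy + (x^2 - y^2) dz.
d(omega) = (2*x - 8*y) dx ∧ dy + (2*x) dx ∧ dz + (-2*y + 6*z) dy ∧ dz

For a 1-form omega = sum_i f_i dx_i, the exterior derivative is
  d(omega) = sum_{i < j} (∂f_j/∂x_i - ∂f_i/∂x_j) dx_i ∧ dx_j.
  coefficient of dx ∧ dy: ∂f_2/∂x - ∂f_1/∂y = ∂(-2*x*y - 3*z^2)/∂x - ∂(x^2 - 2*x*y + 3*y^2)/∂y = 2*x - 8*y
  coefficient of dx ∧ dz: ∂f_3/∂x - ∂f_1/∂z = ∂(x^2 - y^2)/∂x - ∂(x^2 - 2*x*y + 3*y^2)/∂z = 2*x
  coefficient of dy ∧ dz: ∂f_3/∂y - ∂f_2/∂z = ∂(x^2 - y^2)/∂y - ∂(-2*x*y - 3*z^2)/∂z = -2*y + 6*z
Assembling: d(omega) = (2*x - 8*y) dx ∧ dy + (2*x) dx ∧ dz + (-2*y + 6*z) dy ∧ dz.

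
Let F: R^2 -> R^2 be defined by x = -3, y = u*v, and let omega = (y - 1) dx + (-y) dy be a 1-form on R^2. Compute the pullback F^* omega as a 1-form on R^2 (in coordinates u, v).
F^* omega = (-u*v^2) du + (-u^2*v) dv

Using F^*(f dg) = (f ∘ F) d(g ∘ F), substitute each coordinate x_i by F_i(u, v) in f_i, and replace dx_i by d F_i = (∂F_i/∂u) du + (∂F_i/∂v) dv.
  For the x component: f_1(F) = u*v - 1; d F_1 = (0) du + (0) dv
  For the y component: f_2(F) = -u*v; d F_2 = (v) du + (u) dv
Combining and collecting du, dv coefficients:
  coeff of du: -u*v^2
  coeff of dv: -u^2*v
F^* omega = (-u*v^2) du + (-u^2*v) dv.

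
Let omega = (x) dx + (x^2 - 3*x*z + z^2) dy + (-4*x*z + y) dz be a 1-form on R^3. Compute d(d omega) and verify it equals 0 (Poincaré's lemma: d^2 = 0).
d(d omega) = 0

Step 1: d omega = sum_{i<j} (∂f_j/∂x_i - ∂f_i/∂x_j) dx_i ∧ dx_j:
  coeff of dx ∧ dy: 2*x - 3*z
  coeff of dx ∧ dz: -4*z
  coeff of dy ∧ dz: 3*x - 2*z + 1
Step 2: Apply d again to each 2-form coefficient. The only possible 3-form in R^3 is dx ∧ dy ∧ dz, with coefficient
  ∂(coeff of dy∧dz)/∂x - ∂(coeff of dx∧dz)/∂y + ∂(coeff of dx∧dy)/∂z
  = ∂/∂x (3*x - 2*z + 1) - ∂/∂y (-4*z) + ∂/∂z (2*x - 3*z).
Each of these terms simplifies to sums of mixed partials that cancel in pairs. The result is 0 (by equality of mixed partials for smooth functions — Schwarz / Clairaut).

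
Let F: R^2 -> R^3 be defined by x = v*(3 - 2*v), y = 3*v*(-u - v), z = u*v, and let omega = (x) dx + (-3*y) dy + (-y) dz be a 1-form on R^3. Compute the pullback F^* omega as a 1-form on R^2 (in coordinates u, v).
F^* omega = (24*v^2*(-u - v)) du + (v*(-24*u^2 - 78*u*v - 46*v^2 - 18*v + 9)) dv

Using F^*(f dg) = (f ∘ F) d(g ∘ F), substitute each coordinate x_i by F_i(u, v) in f_i, and replace dx_i by d F_i = (∂F_i/∂u) du + (∂F_i/∂v) dv.
  For the x component: f_1(F) = v*(3 - 2*v); d F_1 = (0) du + (3 - 4*v) dv
  For the y component: f_2(F) = 9*v*(u + v); d F_2 = (-3*v) du + (-3*u - 6*v) dv
  For the z component: f_3(F) = 3*v*(u + v); d F_3 = (v) du + (u) dv
Combining and collecting du, dv coefficients:
  coeff of du: 24*v^2*(-u - v)
  coeff of dv: v*(-24*u^2 - 78*u*v - 46*v^2 - 18*v + 9)
F^* omega = (24*v^2*(-u - v)) du + (v*(-24*u^2 - 78*u*v - 46*v^2 - 18*v + 9)) dv.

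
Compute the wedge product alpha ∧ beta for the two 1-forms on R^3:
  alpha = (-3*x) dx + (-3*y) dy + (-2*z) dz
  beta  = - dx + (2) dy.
alpha ∧ beta = (-6*x - 3*y) dx ∧ dy + (-2*z) dx ∧ dz + (4*z) dy ∧ dz

Distribute the wedge, using dx_i ∧ dx_j = -dx_j ∧ dx_i and dx_i ∧ dx_i = 0. For each pair (i, j) with i < j, the coefficient of dx_i ∧ dx_j in alpha ∧ beta is (alpha_i * beta_j - alpha_j * beta_i). Collecting: alpha ∧ beta = (-6*x - 3*y) dx ∧ dy + (-2*z) dx ∧ dz + (4*z) dy ∧ dz.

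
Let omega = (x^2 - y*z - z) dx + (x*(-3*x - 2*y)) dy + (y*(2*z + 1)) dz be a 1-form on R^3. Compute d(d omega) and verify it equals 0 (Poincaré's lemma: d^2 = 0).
d(d omega) = 0

Step 1: d omega = sum_{i<j} (∂f_j/∂x_i - ∂f_i/∂x_j) dx_i ∧ dx_j:
  coeff of dx ∧ dy: -6*x - 2*y + z
  coeff of dx ∧ dz: y + 1
  coeff of dy ∧ dz: 2*z + 1
Step 2: Apply d again to each 2-form coefficient. The only possible 3-form in R^3 is dx ∧ dy ∧ dz, with coefficient
  ∂(coeff of dy∧dz)/∂x - ∂(coeff of dx∧dz)/∂y + ∂(coeff of dx∧dy)/∂z
  = ∂/∂x (2*z + 1) - ∂/∂y (y + 1) + ∂/∂z (-6*x - 2*y + z).
Each of these terms simplifies to sums of mixed partials that cancel in pairs. The result is 0 (by equality of mixed partials for smooth functions — Schwarz / Clairaut).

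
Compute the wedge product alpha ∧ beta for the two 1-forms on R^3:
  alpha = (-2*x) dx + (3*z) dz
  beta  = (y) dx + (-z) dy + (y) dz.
alpha ∧ beta = (2*x*z) dx ∧ dy + (-y*(2*x + 3*z)) dx ∧ dz + (3*z^2) dy ∧ dz

Distribute the wedge, using dx_i ∧ dx_j = -dx_j ∧ dx_i and dx_i ∧ dx_i = 0. For each pair (i, j) with i < j, the coefficient of dx_i ∧ dx_j in alpha ∧ beta is (alpha_i * beta_j - alpha_j * beta_i). Collecting: alpha ∧ beta = (2*x*z) dx ∧ dy + (-y*(2*x + 3*z)) dx ∧ dz + (3*z^2) dy ∧ dz.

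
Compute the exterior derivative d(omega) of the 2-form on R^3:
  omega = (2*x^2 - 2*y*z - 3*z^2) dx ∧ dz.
d(omega) = (2*z) dx ∧ dy ∧ dz

For a 2-form omega = sum_{i<j} g_{ij} dx_i ∧ dx_j, the exterior derivative is
  d(omega) = sum_{i<j} d(g_{ij}) ∧ dx_i ∧ dx_j = sum_{i<j, k} (∂g_{ij}/∂x_k) dx_k ∧ dx_i ∧ dx_j.
Expand each term, using dx_k ∧ dx_i ∧ dx_j = sgn(permutation) dx_{(a)} ∧ dx_{(b)} ∧ dx_{(c)} with (a < b < c) sorted:
  d(2*x^2 - 2*y*z - 3*z^2) includes (∂/∂y)(2*x^2 - 2*y*z - 3*z^2) dy = (-2*z) dy, which multiplied by dx ∧ dz gives (2*z) dx ∧ dy ∧ dz
Collecting like 3-forms: d(omega) = (2*z) dx ∧ dy ∧ dz.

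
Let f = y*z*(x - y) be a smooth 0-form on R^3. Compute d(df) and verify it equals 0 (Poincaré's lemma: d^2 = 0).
d(df) = 0

Step 1: df = sum_i (∂f/∂x_i) dx_i = (y*z) dx + (z*(x - 2*y)) dy + (y*(x - y)) dz.
Step 2: Apply d again. Using the 1-form formula, the coefficient of dx ∧ dy in d(df) is ∂^2 f/∂x ∂y - ∂^2 f/∂y ∂x = (z) - (z) = 0 (equality of mixed partials for smooth f).
Similarly for dx ∧ dz and dy ∧ dz — all coefficients vanish. So d(df) = 0.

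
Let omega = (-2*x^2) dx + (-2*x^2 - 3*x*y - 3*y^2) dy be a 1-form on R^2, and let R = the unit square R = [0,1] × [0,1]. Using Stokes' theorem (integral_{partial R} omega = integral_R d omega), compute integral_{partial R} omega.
integral_(partial R) omega = -7/2

Stokes: integral_partial_R omega = integral_R d omega with d omega = (∂Q/∂x - ∂P/∂y) dx ∧ dy.
  ∂Q/∂x = -4*x - 3*y
  ∂P/∂y = 0
  integrand = ∂Q/∂x - ∂P/∂y = -4*x - 3*y.
Integrating over R: integral_0^1 integral_0^1 (-4*x - 3*y) dx dy = -7/2.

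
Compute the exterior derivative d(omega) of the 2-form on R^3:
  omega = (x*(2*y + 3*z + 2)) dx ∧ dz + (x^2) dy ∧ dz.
d(omega) = 0

For a 2-form omega = sum_{i<j} g_{ij} dx_i ∧ dx_j, the exterior derivative is
  d(omega) = sum_{i<j} d(g_{ij}) ∧ dx_i ∧ dx_j = sum_{i<j, k} (∂g_{ij}/∂x_k) dx_k ∧ dx_i ∧ dx_j.
Expand each term, using dx_k ∧ dx_i ∧ dx_j = sgn(permutation) dx_{(a)} ∧ dx_{(b)} ∧ dx_{(c)} with (a < b < c) sorted:
  d(x*(2*y + 3*z + 2)) includes (∂/∂y)(x*(2*y + 3*z + 2)) dy = (2*x) dy, which multiplied by dx ∧ dz gives (-2*x) dx ∧ dy ∧ dz
  d(x^2) includes (∂/∂x)(x^2) dx = (2*x) dx, which multiplied by dy ∧ dz gives (2*x) dx ∧ dy ∧ dz
Collecting like 3-forms: d(omega) = 0.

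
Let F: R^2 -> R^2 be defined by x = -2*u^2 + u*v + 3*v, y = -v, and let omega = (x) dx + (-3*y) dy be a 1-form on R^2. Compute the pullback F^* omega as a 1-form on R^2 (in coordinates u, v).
F^* omega = (8*u^3 - 6*u^2*v + u*v^2 - 12*u*v + 3*v^2) du + (-2*u^3 + u^2*v - 6*u^2 + 6*u*v + 6*v) dv

Using F^*(f dg) = (f ∘ F) d(g ∘ F), substitute each coordinate x_i by F_i(u, v) in f_i, and replace dx_i by d F_i = (∂F_i/∂u) du + (∂F_i/∂v) dv.
  For the x component: f_1(F) = -2*u^2 + u*v + 3*v; d F_1 = (-4*u + v) du + (u + 3) dv
  For the y component: f_2(F) = 3*v; d F_2 = (0) du + (-1) dv
Combining and collecting du, dv coefficients:
  coeff of du: 8*u^3 - 6*u^2*v + u*v^2 - 12*u*v + 3*v^2
  coeff of dv: -2*u^3 + u^2*v - 6*u^2 + 6*u*v + 6*v
F^* omega = (8*u^3 - 6*u^2*v + u*v^2 - 12*u*v + 3*v^2) du + (-2*u^3 + u^2*v - 6*u^2 + 6*u*v + 6*v) dv.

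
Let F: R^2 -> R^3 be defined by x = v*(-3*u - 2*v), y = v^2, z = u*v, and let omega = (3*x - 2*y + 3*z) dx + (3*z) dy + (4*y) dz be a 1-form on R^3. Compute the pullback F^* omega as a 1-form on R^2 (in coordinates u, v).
F^* omega = (v^2*(18*u + 28*v)) du + (2*v*(9*u^2 + 29*u*v + 16*v^2)) dv

Using F^*(f dg) = (f ∘ F) d(g ∘ F), substitute each coordinate x_i by F_i(u, v) in f_i, and replace dx_i by d F_i = (∂F_i/∂u) du + (∂F_i/∂v) dv.
  For the x component: f_1(F) = 2*v*(-3*u - 4*v); d F_1 = (-3*v) du + (-3*u - 4*v) dv
  For the y component: f_2(F) = 3*u*v; d F_2 = (0) du + (2*v) dv
  For the z component: f_3(F) = 4*v^2; d F_3 = (v) du + (u) dv
Combining and collecting du, dv coefficients:
  coeff of du: v^2*(18*u + 28*v)
  coeff of dv: 2*v*(9*u^2 + 29*u*v + 16*v^2)
F^* omega = (v^2*(18*u + 28*v)) du + (2*v*(9*u^2 + 29*u*v + 16*v^2)) dv.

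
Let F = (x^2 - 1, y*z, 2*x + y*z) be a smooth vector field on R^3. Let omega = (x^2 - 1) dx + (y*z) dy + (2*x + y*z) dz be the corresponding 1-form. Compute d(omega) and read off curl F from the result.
d(omega) = (-y + z) dy ∧ dz + (-2) dz ∧ dx + (0) dx ∧ dy; curl F = (-y + z, -2, 0)

d omega = sum_{i<j} (∂f_j/∂x_i - ∂f_i/∂x_j) dx_i ∧ dx_j. Under the identification (dy ∧ dz, dz ∧ dx, dx ∧ dy) ↔ (e_x, e_y, e_z), the coefficients are exactly the components of curl F. Compute:
  ∂R/∂y - ∂Q/∂z = (z) - (y) = -y + z
  ∂P/∂z - ∂R/∂x = (0) - (2) = -2
  ∂Q/∂x - ∂P/∂y = (0) - (0) = 0.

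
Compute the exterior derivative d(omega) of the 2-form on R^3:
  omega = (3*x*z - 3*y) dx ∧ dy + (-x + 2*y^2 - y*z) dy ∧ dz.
d(omega) = (3*x - 1) dx ∧ dy ∧ dz

For a 2-form omega = sum_{i<j} g_{ij} dx_i ∧ dx_j, the exterior derivative is
  d(omega) = sum_{i<j} d(g_{ij}) ∧ dx_i ∧ dx_j = sum_{i<j, k} (∂g_{ij}/∂x_k) dx_k ∧ dx_i ∧ dx_j.
Expand each term, using dx_k ∧ dx_i ∧ dx_j = sgn(permutation) dx_{(a)} ∧ dx_{(b)} ∧ dx_{(c)} with (a < b < c) sorted:
  d(3*x*z - 3*y) includes (∂/∂z)(3*x*z - 3*y) dz = (3*x) dz, which multiplied by dx ∧ dy gives (3*x) dx ∧ dy ∧ dz
  d(-x + 2*y^2 - y*z) includes (∂/∂x)(-x + 2*y^2 - y*z) dx = (-1) dx, which multiplied by dy ∧ dz gives (-1) dx ∧ dy ∧ dz
Collecting like 3-forms: d(omega) = (3*x - 1) dx ∧ dy ∧ dz.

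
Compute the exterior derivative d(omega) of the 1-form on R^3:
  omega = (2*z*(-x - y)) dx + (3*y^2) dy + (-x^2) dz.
d(omega) = (2*z) dx ∧ dy + (2*y) dx ∧ dz

For a 1-form omega = sum_i f_i dx_i, the exterior derivative is
  d(omega) = sum_{i < j} (∂f_j/∂x_i - ∂f_i/∂x_j) dx_i ∧ dx_j.
  coefficient of dx ∧ dy: ∂f_2/∂x - ∂f_1/∂y = ∂(3*y^2)/∂x - ∂(2*z*(-x - y))/∂y = 2*z
  coefficient of dx ∧ dz: ∂f_3/∂x - ∂f_1/∂z = ∂(-x^2)/∂x - ∂(2*z*(-x - y))/∂z = 2*y
Assembling: d(omega) = (2*z) dx ∧ dy + (2*y) dx ∧ dz.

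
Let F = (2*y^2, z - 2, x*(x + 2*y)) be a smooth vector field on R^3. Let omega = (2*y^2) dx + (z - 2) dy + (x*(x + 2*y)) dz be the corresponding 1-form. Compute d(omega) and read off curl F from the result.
d(omega) = (2*x - 1) dy ∧ dz + (-2*x - 2*y) dz ∧ dx + (-4*y) dx ∧ dy; curl F = (2*x - 1, -2*x - 2*y, -4*y)

d omega = sum_{i<j} (∂f_j/∂x_i - ∂f_i/∂x_j) dx_i ∧ dx_j. Under the identification (dy ∧ dz, dz ∧ dx, dx ∧ dy) ↔ (e_x, e_y, e_z), the coefficients are exactly the components of curl F. Compute:
  ∂R/∂y - ∂Q/∂z = (2*x) - (1) = 2*x - 1
  ∂P/∂z - ∂R/∂x = (0) - (2*x + 2*y) = -2*x - 2*y
  ∂Q/∂x - ∂P/∂y = (0) - (4*y) = -4*y.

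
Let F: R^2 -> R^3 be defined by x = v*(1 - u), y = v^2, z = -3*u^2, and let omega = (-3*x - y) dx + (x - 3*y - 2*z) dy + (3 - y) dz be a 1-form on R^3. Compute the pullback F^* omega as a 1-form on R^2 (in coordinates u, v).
F^* omega = (3*u*v^2 - 18*u + v^3 + 3*v^2) du + (v*(9*u^2 - u*v + 6*u - 6*v^2 + v - 3)) dv

Using F^*(f dg) = (f ∘ F) d(g ∘ F), substitute each coordinate x_i by F_i(u, v) in f_i, and replace dx_i by d F_i = (∂F_i/∂u) du + (∂F_i/∂v) dv.
  For the x component: f_1(F) = v*(3*u - v - 3); d F_1 = (-v) du + (1 - u) dv
  For the y component: f_2(F) = 6*u^2 - u*v - 3*v^2 + v; d F_2 = (0) du + (2*v) dv
  For the z component: f_3(F) = 3 - v^2; d F_3 = (-6*u) du + (0) dv
Combining and collecting du, dv coefficients:
  coeff of du: 3*u*v^2 - 18*u + v^3 + 3*v^2
  coeff of dv: v*(9*u^2 - u*v + 6*u - 6*v^2 + v - 3)
F^* omega = (3*u*v^2 - 18*u + v^3 + 3*v^2) du + (v*(9*u^2 - u*v + 6*u - 6*v^2 + v - 3)) dv.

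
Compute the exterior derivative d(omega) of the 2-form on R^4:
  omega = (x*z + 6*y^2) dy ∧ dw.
d(omega) = (z) dx ∧ dy ∧ dw + (-x) dy ∧ dz ∧ dw

For a 2-form omega = sum_{i<j} g_{ij} dx_i ∧ dx_j, the exterior derivative is
  d(omega) = sum_{i<j} d(g_{ij}) ∧ dx_i ∧ dx_j = sum_{i<j, k} (∂g_{ij}/∂x_k) dx_k ∧ dx_i ∧ dx_j.
Expand each term, using dx_k ∧ dx_i ∧ dx_j = sgn(permutation) dx_{(a)} ∧ dx_{(b)} ∧ dx_{(c)} with (a < b < c) sorted:
  d(x*z + 6*y^2) includes (∂/∂x)(x*z + 6*y^2) dx = (z) dx, which multiplied by dy ∧ dw gives (z) dx ∧ dy ∧ dw
  d(x*z + 6*y^2) includes (∂/∂z)(x*z + 6*y^2) dz = (x) dz, which multiplied by dy ∧ dw gives (-x) dy ∧ dz ∧ dw
Collecting like 3-forms: d(omega) = (z) dx ∧ dy ∧ dw + (-x) dy ∧ dz ∧ dw.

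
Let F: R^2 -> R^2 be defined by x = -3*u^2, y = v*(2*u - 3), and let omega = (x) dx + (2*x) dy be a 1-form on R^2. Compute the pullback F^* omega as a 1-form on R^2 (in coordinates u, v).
F^* omega = (u^2*(18*u - 12*v)) du + (u^2*(18 - 12*u)) dv

Using F^*(f dg) = (f ∘ F) d(g ∘ F), substitute each coordinate x_i by F_i(u, v) in f_i, and replace dx_i by d F_i = (∂F_i/∂u) du + (∂F_i/∂v) dv.
  For the x component: f_1(F) = -3*u^2; d F_1 = (-6*u) du + (0) dv
  For the y component: f_2(F) = -6*u^2; d F_2 = (2*v) du + (2*u - 3) dv
Combining and collecting du, dv coefficients:
  coeff of du: u^2*(18*u - 12*v)
  coeff of dv: u^2*(18 - 12*u)
F^* omega = (u^2*(18*u - 12*v)) du + (u^2*(18 - 12*u)) dv.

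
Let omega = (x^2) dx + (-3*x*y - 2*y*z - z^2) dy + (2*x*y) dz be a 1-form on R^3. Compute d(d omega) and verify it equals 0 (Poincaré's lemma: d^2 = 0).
d(d omega) = 0

Step 1: d omega = sum_{i<j} (∂f_j/∂x_i - ∂f_i/∂x_j) dx_i ∧ dx_j:
  coeff of dx ∧ dy: -3*y
  coeff of dx ∧ dz: 2*y
  coeff of dy ∧ dz: 2*x + 2*y + 2*z
Step 2: Apply d again to each 2-form coefficient. The only possible 3-form in R^3 is dx ∧ dy ∧ dz, with coefficient
  ∂(coeff of dy∧dz)/∂x - ∂(coeff of dx∧dz)/∂y + ∂(coeff of dx∧dy)/∂z
  = ∂/∂x (2*x + 2*y + 2*z) - ∂/∂y (2*y) + ∂/∂z (-3*y).
Each of these terms simplifies to sums of mixed partials that cancel in pairs. The result is 0 (by equality of mixed partials for smooth functions — Schwarz / Clairaut).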